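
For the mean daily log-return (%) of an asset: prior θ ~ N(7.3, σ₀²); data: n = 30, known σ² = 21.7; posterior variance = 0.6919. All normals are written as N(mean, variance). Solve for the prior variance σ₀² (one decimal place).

For the Normal–Normal model with known σ², precisions add: τ_n = τ₀ + n/σ².
So 1/σ₀² = 1/0.6919 − 30/21.7 = 1.445296 − 1.382488 = 0.062808.
Hence σ₀² = 1/0.062808 ≈ 15.9.

σ₀² = 15.9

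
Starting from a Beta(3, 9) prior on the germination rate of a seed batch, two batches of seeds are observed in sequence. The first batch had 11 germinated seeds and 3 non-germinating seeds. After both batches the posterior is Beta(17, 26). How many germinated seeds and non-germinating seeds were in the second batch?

Because Beta–binomial updating is additive in the counts, the combined data contributed (α_post−α_prior, β_post−β_prior) successes and failures.
Total across both batches: 17−3=14 germinated seeds, 26−9=17 non-germinating seeds.
Subtract the first batch: 14−11=3 germinated seeds and 17−3=14 non-germinating seeds.

3 germinated seeds and 14 non-germinating seeds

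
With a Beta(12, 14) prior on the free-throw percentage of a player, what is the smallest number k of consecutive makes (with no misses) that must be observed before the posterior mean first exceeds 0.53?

k = 4

After k makes and 0 misses the posterior is Beta(12+k, 14), with mean (12+k)/(12+14+k).
Set (12+k)/(26+k) > 0.53 and solve: k > (0.53·26 − 12)/(1 − 0.53) = 3.787.
The smallest integer exceeding 3.787 is 4, and checking k=4: (16)/(30) = 0.5333 > 0.53.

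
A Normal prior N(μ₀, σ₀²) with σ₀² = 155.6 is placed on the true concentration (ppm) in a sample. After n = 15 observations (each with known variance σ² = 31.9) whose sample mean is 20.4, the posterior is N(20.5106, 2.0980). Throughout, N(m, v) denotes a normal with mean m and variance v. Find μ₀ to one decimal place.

μ₀ = 28.6

With known observation variance, the Normal–Normal posterior has precision τ_n = τ₀ + n/σ² and mean μ_n = (τ₀μ₀ + (n/σ²)x̄)/τ_n.
Here τ₀ = 1/155.6 = 0.006427 and τ_data = 15/31.9 = 0.470219, so τ_n = 0.476646.
Rearranging for μ₀: μ₀ = (μ_n·τ_n − τ_data·x̄)/τ₀ = (20.5106·0.476646 − 0.470219·20.4) / 0.006427 = 0.183828/0.006427 ≈ 28.6.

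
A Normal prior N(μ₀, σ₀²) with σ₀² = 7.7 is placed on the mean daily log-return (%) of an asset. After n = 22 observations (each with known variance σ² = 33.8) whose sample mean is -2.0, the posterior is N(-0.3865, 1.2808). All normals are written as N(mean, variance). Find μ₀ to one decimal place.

μ₀ = 7.7

The posterior mean is a precision-weighted average: μ_n = (τ₀μ₀ + τ_data·x̄)/(τ₀+τ_data), with τ₀=1/σ₀² and τ_data=n/σ².
Here τ₀ = 1/7.7 = 0.129870 and τ_data = 22/33.8 = 0.650888, so τ_n = 0.780758.
Rearranging for μ₀: μ₀ = (μ_n·τ_n − τ_data·x̄)/τ₀ = (-0.3865·0.780758 − 0.650888·-2.0) / 0.129870 = 1.000013/0.129870 ≈ 7.7.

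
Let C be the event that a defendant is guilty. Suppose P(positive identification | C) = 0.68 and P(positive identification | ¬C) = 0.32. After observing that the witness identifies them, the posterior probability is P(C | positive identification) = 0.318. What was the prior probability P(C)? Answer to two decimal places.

P(C) = 0.18

In odds form, posterior odds = prior odds × likelihood ratio, so prior odds = posterior odds ÷ LR.
Posterior odds = 0.318/(1−0.318) = 0.4663. LR = 0.68/0.32 = 2.1250.
Prior odds = 0.4663/2.1250 = 0.2194, so P(C) = 0.2194/(1+0.2194) ≈ 0.18.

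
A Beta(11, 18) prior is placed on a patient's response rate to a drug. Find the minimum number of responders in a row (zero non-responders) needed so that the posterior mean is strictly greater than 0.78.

k = 53

After k responders and 0 non-responders the posterior is Beta(11+k, 18), with mean (11+k)/(11+18+k).
Set (11+k)/(29+k) > 0.78 and solve: k > (0.78·29 − 11)/(1 − 0.78) = 52.818.
The smallest integer exceeding 52.818 is 53, and checking k=53: (64)/(82) = 0.7805 > 0.78.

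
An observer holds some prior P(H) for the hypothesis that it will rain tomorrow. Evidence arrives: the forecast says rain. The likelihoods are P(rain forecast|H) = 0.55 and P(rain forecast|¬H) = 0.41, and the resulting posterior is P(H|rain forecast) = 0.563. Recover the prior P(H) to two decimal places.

P(H) = 0.49

In odds form, posterior odds = prior odds × likelihood ratio, so prior odds = posterior odds ÷ LR.
Posterior odds = 0.563/(1−0.563) = 1.2883. LR = 0.55/0.41 = 1.3415.
Prior odds = 1.2883/1.3415 = 0.9603, so P(H) = 0.9603/(1+0.9603) ≈ 0.49.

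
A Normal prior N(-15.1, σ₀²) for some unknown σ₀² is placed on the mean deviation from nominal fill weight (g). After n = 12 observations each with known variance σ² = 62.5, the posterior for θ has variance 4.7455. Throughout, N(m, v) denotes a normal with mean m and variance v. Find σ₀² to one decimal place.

σ₀² = 53.4

For the Normal–Normal model with known σ², precisions add: τ_n = τ₀ + n/σ².
So 1/σ₀² = 1/4.7455 − 12/62.5 = 0.210726 − 0.192000 = 0.018726.
Hence σ₀² = 1/0.018726 ≈ 53.4.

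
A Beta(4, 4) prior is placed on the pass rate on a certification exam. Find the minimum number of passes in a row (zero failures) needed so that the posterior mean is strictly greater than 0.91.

After k passes and 0 failures the posterior is Beta(4+k, 4), with mean (4+k)/(4+4+k).
Set (4+k)/(8+k) > 0.91 and solve: k > (0.91·8 − 4)/(1 − 0.91) = 36.444.
The smallest integer exceeding 36.444 is 37, and checking k=37: (41)/(45) = 0.9111 > 0.91.

k = 37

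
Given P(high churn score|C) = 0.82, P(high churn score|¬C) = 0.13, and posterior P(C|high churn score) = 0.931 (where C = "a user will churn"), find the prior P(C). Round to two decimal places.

Bayes' rule in odds form gives O(C|E) = O(C)·[P(E|C)/P(E|¬C)], hence O(C) = O(C|E)/LR.
Posterior odds = 0.931/(1−0.931) = 13.4928. LR = 0.82/0.13 = 6.3077.
Prior odds = 13.4928/6.3077 = 2.1391, so P(C) = 2.1391/(1+2.1391) ≈ 0.68.

P(C) = 0.68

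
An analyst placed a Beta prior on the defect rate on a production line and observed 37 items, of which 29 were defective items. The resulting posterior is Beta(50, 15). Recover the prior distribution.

Under Beta–binomial conjugacy the posterior parameters are (a+s, b+f).
So a = 50 − 29 = 21 and b = 15 − 8 = 7.

Beta(21, 7)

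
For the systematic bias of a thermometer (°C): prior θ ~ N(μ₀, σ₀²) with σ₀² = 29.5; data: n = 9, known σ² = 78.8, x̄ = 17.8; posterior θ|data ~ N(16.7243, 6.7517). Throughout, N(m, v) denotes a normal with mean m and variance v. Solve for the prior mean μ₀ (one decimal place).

μ₀ = 13.1

With known observation variance, the Normal–Normal posterior has precision τ_n = τ₀ + n/σ² and mean μ_n = (τ₀μ₀ + (n/σ²)x̄)/τ_n.
Here τ₀ = 1/29.5 = 0.033898 and τ_data = 9/78.8 = 0.114213, so τ_n = 0.148111.
Rearranging for μ₀: μ₀ = (μ_n·τ_n − τ_data·x̄)/τ₀ = (16.7243·0.148111 − 0.114213·17.8) / 0.033898 = 0.444061/0.033898 ≈ 13.1.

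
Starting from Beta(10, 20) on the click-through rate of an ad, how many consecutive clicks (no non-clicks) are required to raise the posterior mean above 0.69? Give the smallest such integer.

k = 35

After k clicks and 0 non-clicks the posterior is Beta(10+k, 20), with mean (10+k)/(10+20+k).
Set (10+k)/(30+k) > 0.69 and solve: k > (0.69·30 − 10)/(1 − 0.69) = 34.516.
The smallest integer exceeding 34.516 is 35.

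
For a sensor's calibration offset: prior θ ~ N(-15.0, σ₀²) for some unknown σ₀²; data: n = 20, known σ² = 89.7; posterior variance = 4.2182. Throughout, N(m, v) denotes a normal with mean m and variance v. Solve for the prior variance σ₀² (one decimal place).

σ₀² = 70.9

For the Normal–Normal model with known σ², precisions add: τ_n = τ₀ + n/σ².
So 1/σ₀² = 1/4.2182 − 20/89.7 = 0.237068 − 0.222965 = 0.014103.
Hence σ₀² = 1/0.014103 ≈ 70.9.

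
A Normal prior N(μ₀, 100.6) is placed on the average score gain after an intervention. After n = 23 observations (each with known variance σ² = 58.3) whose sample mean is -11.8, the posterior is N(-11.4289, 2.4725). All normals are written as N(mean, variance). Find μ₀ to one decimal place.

μ₀ = 3.3

The posterior mean is a precision-weighted average: μ_n = (τ₀μ₀ + τ_data·x̄)/(τ₀+τ_data), with τ₀=1/σ₀² and τ_data=n/σ².
Here τ₀ = 1/100.6 = 0.009940 and τ_data = 23/58.3 = 0.394511, so τ_n = 0.404451.
Rearranging for μ₀: μ₀ = (μ_n·τ_n − τ_data·x̄)/τ₀ = (-11.4289·0.404451 − 0.394511·-11.8) / 0.009940 = 0.032800/0.009940 ≈ 3.3.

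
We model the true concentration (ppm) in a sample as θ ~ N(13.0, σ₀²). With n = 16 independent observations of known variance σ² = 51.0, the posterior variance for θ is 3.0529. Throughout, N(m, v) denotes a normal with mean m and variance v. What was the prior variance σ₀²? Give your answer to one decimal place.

For the Normal–Normal model with known σ², precisions add: τ_n = τ₀ + n/σ².
So 1/σ₀² = 1/3.0529 − 16/51.0 = 0.327557 − 0.313725 = 0.013832.
Hence σ₀² = 1/0.013832 ≈ 72.3.

σ₀² = 72.3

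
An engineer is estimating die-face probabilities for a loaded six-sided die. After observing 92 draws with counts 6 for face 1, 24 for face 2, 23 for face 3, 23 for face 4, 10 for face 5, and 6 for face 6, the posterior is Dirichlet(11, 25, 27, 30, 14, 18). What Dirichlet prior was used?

Dirichlet(5, 1, 4, 7, 4, 12)

For a Dirichlet(α) prior with multinomial counts c, the posterior is Dirichlet(α + c) componentwise.
Subtract each count from the matching posterior parameter: 11−6=5, 25−24=1, 27−23=4, 30−23=7, 14−10=4, 18−6=12.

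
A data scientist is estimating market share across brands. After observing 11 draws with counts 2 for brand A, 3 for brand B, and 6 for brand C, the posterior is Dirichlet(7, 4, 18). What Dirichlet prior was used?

Dirichlet(5, 1, 12)

For a Dirichlet(α) prior with multinomial counts c, the posterior is Dirichlet(α + c) componentwise.
Subtract each count from the matching posterior parameter: 7−2=5, 4−3=1, 18−6=12.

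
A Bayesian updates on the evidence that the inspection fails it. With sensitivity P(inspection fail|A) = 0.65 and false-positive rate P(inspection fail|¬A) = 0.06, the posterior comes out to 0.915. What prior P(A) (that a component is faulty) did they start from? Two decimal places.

In odds form, posterior odds = prior odds × likelihood ratio, so prior odds = posterior odds ÷ LR.
Posterior odds = 0.915/(1−0.915) = 10.7647. LR = 0.65/0.06 = 10.8333.
Prior odds = 10.7647/10.8333 = 0.9937, so P(A) = 0.9937/(1+0.9937) ≈ 0.50.

P(A) = 0.50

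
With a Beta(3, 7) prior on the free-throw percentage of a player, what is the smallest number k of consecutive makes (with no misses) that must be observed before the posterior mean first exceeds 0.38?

k = 2

After k makes and 0 misses the posterior is Beta(3+k, 7), with mean (3+k)/(3+7+k).
Set (3+k)/(10+k) > 0.38 and solve: k > (0.38·10 − 3)/(1 − 0.38) = 1.290.
The smallest integer exceeding 1.290 is 2.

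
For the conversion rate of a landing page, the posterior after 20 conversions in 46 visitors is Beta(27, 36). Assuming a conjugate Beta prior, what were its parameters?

Under Beta–binomial conjugacy the posterior parameters are (a+s, b+f).
Subtract the data counts: 27−20=7, 36−26=10.

Beta(7, 10)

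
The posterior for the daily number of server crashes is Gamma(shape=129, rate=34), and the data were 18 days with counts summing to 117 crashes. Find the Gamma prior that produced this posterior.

Gamma–Poisson conjugacy: posterior shape = α + Σxᵢ, posterior rate = β + n.
So α = 129 − 117 = 12 and β = 34 − 18 = 16.

Gamma(shape=12, rate=16)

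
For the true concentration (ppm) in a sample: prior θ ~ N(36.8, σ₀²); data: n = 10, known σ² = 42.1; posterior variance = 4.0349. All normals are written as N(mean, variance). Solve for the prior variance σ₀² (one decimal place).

Posterior precision equals prior precision plus data precision: 1/σ_n² = 1/σ₀² + n/σ².
So 1/σ₀² = 1/4.0349 − 10/42.1 = 0.247838 − 0.237530 = 0.010308.
Hence σ₀² = 1/0.010308 ≈ 97.0.

σ₀² = 97.0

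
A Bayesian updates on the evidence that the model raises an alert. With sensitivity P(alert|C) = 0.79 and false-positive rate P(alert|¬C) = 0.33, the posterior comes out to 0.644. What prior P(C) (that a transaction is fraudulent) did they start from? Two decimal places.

In odds form, posterior odds = prior odds × likelihood ratio, so prior odds = posterior odds ÷ LR.
Posterior odds = 0.644/(1−0.644) = 1.8090. LR = 0.79/0.33 = 2.3939.
Prior odds = 1.8090/2.3939 = 0.7557, so P(C) = 0.7557/(1+0.7557) ≈ 0.43.

P(C) = 0.43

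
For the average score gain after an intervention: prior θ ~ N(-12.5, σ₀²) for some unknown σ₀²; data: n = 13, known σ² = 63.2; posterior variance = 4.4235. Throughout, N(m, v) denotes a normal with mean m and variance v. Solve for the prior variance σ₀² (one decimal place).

σ₀² = 49.1

Posterior precision equals prior precision plus data precision: 1/σ_n² = 1/σ₀² + n/σ².
So 1/σ₀² = 1/4.4235 − 13/63.2 = 0.226065 − 0.205696 = 0.020369.
Hence σ₀² = 1/0.020369 ≈ 49.1.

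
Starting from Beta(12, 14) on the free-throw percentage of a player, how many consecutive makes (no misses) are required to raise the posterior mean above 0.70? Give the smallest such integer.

k = 21

After k makes and 0 misses the posterior is Beta(12+k, 14), with mean (12+k)/(12+14+k).
Set (12+k)/(26+k) > 0.70 and solve: k > (0.70·26 − 12)/(1 − 0.70) = 20.667.
The smallest integer exceeding 20.667 is 21.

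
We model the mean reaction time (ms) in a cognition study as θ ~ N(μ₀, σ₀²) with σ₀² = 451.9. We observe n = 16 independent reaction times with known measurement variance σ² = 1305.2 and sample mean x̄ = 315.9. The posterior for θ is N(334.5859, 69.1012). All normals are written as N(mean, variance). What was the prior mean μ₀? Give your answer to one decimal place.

μ₀ = 438.1

The posterior mean is a precision-weighted average: μ_n = (τ₀μ₀ + τ_data·x̄)/(τ₀+τ_data), with τ₀=1/σ₀² and τ_data=n/σ².
Here τ₀ = 1/451.9 = 0.002213 and τ_data = 16/1305.2 = 0.012259, so τ_n = 0.014472.
Rearranging for μ₀: μ₀ = (μ_n·τ_n − τ_data·x̄)/τ₀ = (334.5859·0.014472 − 0.012259·315.9) / 0.002213 = 0.969509/0.002213 ≈ 438.1.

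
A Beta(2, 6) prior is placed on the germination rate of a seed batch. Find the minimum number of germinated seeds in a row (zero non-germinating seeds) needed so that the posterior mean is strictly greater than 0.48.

After k germinated seeds and 0 non-germinating seeds the posterior is Beta(2+k, 6), with mean (2+k)/(2+6+k).
Set (2+k)/(8+k) > 0.48 and solve: k > (0.48·8 − 2)/(1 − 0.48) = 3.538.
The smallest integer exceeding 3.538 is 4.

k = 4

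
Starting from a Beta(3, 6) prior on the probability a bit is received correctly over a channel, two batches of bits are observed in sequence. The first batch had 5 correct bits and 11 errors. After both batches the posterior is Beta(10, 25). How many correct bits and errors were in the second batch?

2 correct bits and 8 errors

Sequential conjugate updates are equivalent to a single update on the pooled data, so total successes = posterior α − prior α and total failures = posterior β − prior β.
Total across both batches: 10−3=7 correct bits, 25−6=19 errors.
Subtract the first batch: 7−5=2 correct bits and 19−11=8 errors.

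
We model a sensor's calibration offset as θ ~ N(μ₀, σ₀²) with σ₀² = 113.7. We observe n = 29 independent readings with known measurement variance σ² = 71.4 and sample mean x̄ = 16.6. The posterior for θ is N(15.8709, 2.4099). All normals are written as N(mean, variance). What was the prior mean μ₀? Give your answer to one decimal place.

The posterior mean is a precision-weighted average: μ_n = (τ₀μ₀ + τ_data·x̄)/(τ₀+τ_data), with τ₀=1/σ₀² and τ_data=n/σ².
Here τ₀ = 1/113.7 = 0.008795 and τ_data = 29/71.4 = 0.406162, so τ_n = 0.414957.
Rearranging for μ₀: μ₀ = (μ_n·τ_n − τ_data·x̄)/τ₀ = (15.8709·0.414957 − 0.406162·16.6) / 0.008795 = -0.156548/0.008795 ≈ -17.8.

μ₀ = -17.8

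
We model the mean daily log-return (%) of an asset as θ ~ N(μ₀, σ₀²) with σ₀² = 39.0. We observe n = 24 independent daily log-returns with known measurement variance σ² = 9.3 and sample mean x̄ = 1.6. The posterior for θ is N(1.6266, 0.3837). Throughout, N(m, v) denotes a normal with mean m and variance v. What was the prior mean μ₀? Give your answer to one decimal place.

μ₀ = 4.3

With known observation variance, the Normal–Normal posterior has precision τ_n = τ₀ + n/σ² and mean μ_n = (τ₀μ₀ + (n/σ²)x̄)/τ_n.
Here τ₀ = 1/39.0 = 0.025641 and τ_data = 24/9.3 = 2.580645, so τ_n = 2.606286.
Rearranging for μ₀: μ₀ = (μ_n·τ_n − τ_data·x̄)/τ₀ = (1.6266·2.606286 − 2.580645·1.6) / 0.025641 = 0.110353/0.025641 ≈ 4.3.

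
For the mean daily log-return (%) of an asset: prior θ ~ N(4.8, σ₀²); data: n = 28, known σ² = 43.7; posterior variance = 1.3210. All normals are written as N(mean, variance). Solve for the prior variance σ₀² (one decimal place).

σ₀² = 8.6

For the Normal–Normal model with known σ², precisions add: τ_n = τ₀ + n/σ².
So 1/σ₀² = 1/1.3210 − 28/43.7 = 0.757002 − 0.640732 = 0.116270.
Hence σ₀² = 1/0.116270 ≈ 8.6.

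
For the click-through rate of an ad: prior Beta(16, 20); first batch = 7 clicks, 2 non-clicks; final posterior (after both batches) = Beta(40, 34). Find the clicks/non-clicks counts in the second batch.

17 clicks and 12 non-clicks

Sequential conjugate updates are equivalent to a single update on the pooled data, so total successes = posterior α − prior α and total failures = posterior β − prior β.
Total across both batches: 40−16=24 clicks, 34−20=14 non-clicks.
Subtract the first batch: 24−7=17 clicks and 14−2=12 non-clicks.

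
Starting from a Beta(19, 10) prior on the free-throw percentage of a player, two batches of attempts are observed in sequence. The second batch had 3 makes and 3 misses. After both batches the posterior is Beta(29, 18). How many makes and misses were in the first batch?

7 makes and 5 misses

Sequential conjugate updates are equivalent to a single update on the pooled data, so total successes = posterior α − prior α and total failures = posterior β − prior β.
Total across both batches: 29−19=10 makes, 18−10=8 misses.
Subtract the second batch: 10−3=7 makes and 8−3=5 misses.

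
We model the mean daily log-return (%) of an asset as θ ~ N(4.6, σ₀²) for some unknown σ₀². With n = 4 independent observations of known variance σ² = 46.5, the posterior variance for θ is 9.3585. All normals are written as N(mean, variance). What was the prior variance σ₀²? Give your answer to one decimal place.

σ₀² = 48.0

Posterior precision equals prior precision plus data precision: 1/σ_n² = 1/σ₀² + n/σ².
So 1/σ₀² = 1/9.3585 − 4/46.5 = 0.106855 − 0.086022 = 0.020833.
Hence σ₀² = 1/0.020833 ≈ 48.0.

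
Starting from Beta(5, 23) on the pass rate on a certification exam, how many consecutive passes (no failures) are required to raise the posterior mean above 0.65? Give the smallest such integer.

After k passes and 0 failures the posterior is Beta(5+k, 23), with mean (5+k)/(5+23+k).
Set (5+k)/(28+k) > 0.65 and solve: k > (0.65·28 − 5)/(1 − 0.65) = 37.714.
The smallest integer exceeding 37.714 is 38, and checking k=38: (43)/(66) = 0.6515 > 0.65.

k = 38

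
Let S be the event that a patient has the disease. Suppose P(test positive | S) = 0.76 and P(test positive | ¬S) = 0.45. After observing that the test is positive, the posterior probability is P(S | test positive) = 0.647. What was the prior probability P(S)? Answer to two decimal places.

Bayes' rule in odds form gives O(S|E) = O(S)·[P(E|S)/P(E|¬S)], hence O(S) = O(S|E)/LR.
Posterior odds = 0.647/(1−0.647) = 1.8329. LR = 0.76/0.45 = 1.6889.
Prior odds = 1.8329/1.6889 = 1.0853, so P(S) = 1.0853/(1+1.0853) ≈ 0.52.

P(S) = 0.52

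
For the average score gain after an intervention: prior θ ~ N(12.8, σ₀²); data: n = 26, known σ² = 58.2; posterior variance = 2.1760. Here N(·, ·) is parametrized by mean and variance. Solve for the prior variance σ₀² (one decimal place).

σ₀² = 78.0

For the Normal–Normal model with known σ², precisions add: τ_n = τ₀ + n/σ².
So 1/σ₀² = 1/2.1760 − 26/58.2 = 0.459559 − 0.446735 = 0.012824.
Hence σ₀² = 1/0.012824 ≈ 78.0.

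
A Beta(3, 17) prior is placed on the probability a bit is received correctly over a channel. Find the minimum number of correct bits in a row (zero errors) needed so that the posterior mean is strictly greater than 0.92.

After k correct bits and 0 errors the posterior is Beta(3+k, 17), with mean (3+k)/(3+17+k).
Set (3+k)/(20+k) > 0.92 and solve: k > (0.92·20 − 3)/(1 − 0.92) = 192.500.
The smallest integer exceeding 192.500 is 193.

k = 193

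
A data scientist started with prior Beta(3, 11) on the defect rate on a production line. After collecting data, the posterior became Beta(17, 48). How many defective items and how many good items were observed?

Beta is conjugate to the binomial likelihood: posterior = Beta(a+s, b+f).
Match parameters: s=17−3=14, f=48−11=37.

14 defective items and 37 good items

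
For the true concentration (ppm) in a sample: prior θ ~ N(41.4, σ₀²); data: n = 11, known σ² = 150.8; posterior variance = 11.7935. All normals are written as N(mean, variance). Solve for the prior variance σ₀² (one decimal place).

σ₀² = 84.4

Posterior precision equals prior precision plus data precision: 1/σ_n² = 1/σ₀² + n/σ².
So 1/σ₀² = 1/11.7935 − 11/150.8 = 0.084792 − 0.072944 = 0.011848.
Hence σ₀² = 1/0.011848 ≈ 84.4.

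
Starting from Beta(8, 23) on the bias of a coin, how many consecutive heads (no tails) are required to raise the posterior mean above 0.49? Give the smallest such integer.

After k heads and 0 tails the posterior is Beta(8+k, 23), with mean (8+k)/(8+23+k).
Set (8+k)/(31+k) > 0.49 and solve: k > (0.49·31 − 8)/(1 − 0.49) = 14.098.
The smallest integer exceeding 14.098 is 15.

k = 15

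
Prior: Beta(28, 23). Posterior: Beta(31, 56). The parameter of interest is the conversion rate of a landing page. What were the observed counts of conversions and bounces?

3 conversions and 33 bounces

Beta is conjugate to the binomial likelihood: posterior = Beta(α+s, β+f).
Match parameters: s=31−28=3, f=56−23=33.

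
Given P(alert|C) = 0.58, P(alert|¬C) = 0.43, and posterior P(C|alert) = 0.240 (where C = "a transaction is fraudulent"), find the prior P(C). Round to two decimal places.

P(C) = 0.19

In odds form, posterior odds = prior odds × likelihood ratio, so prior odds = posterior odds ÷ LR.
Posterior odds = 0.240/(1−0.240) = 0.3158. LR = 0.58/0.43 = 1.3488.
Prior odds = 0.3158/1.3488 = 0.2341, so P(C) = 0.2341/(1+0.2341) ≈ 0.19.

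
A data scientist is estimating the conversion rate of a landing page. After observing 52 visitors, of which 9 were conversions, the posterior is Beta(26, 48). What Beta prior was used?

Beta(17, 5)

Beta is conjugate to the binomial likelihood: posterior = Beta(α+s, β+f).
Subtract the data counts: 26−9=17, 48−43=5.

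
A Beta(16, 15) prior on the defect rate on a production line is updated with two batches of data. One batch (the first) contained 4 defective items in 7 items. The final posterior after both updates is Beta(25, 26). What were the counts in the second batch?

5 defective items and 8 good items

Because Beta–binomial updating is additive in the counts, the combined data contributed (α_post−α_prior, β_post−β_prior) successes and failures.
Total across both batches: 25−16=9 defective items, 26−15=11 good items.
Subtract the first batch: 9−4=5 defective items and 11−3=8 good items.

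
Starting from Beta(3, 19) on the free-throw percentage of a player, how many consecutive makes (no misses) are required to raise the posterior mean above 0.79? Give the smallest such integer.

k = 69

After k makes and 0 misses the posterior is Beta(3+k, 19), with mean (3+k)/(3+19+k).
Set (3+k)/(22+k) > 0.79 and solve: k > (0.79·22 − 3)/(1 − 0.79) = 68.476.
The smallest integer exceeding 68.476 is 69, and checking k=69: (72)/(91) = 0.7912 > 0.79.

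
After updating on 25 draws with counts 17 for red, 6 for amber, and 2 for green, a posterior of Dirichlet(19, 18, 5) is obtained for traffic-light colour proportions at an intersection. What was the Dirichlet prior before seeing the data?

For a Dirichlet(α) prior with multinomial counts c, the posterior is Dirichlet(α + c) componentwise.
Subtract each count from the matching posterior parameter: 19−17=2, 18−6=12, 5−2=3.

Dirichlet(2, 12, 3)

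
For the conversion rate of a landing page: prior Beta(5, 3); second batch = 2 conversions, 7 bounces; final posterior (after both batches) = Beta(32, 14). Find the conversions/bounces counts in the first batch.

25 conversions and 4 bounces

Sequential conjugate updates are equivalent to a single update on the pooled data, so total successes = posterior α − prior α and total failures = posterior β − prior β.
Total across both batches: 32−5=27 conversions, 14−3=11 bounces.
Subtract the second batch: 27−2=25 conversions and 11−7=4 bounces.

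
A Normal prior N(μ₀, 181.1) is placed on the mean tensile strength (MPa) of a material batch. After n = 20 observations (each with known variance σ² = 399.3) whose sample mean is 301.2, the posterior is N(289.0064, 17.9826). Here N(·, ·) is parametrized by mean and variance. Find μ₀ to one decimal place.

μ₀ = 178.4

With known observation variance, the Normal–Normal posterior has precision τ_n = τ₀ + n/σ² and mean μ_n = (τ₀μ₀ + (n/σ²)x̄)/τ_n.
Here τ₀ = 1/181.1 = 0.005522 and τ_data = 20/399.3 = 0.050088, so τ_n = 0.055610.
Rearranging for μ₀: μ₀ = (μ_n·τ_n − τ_data·x̄)/τ₀ = (289.0064·0.055610 − 0.050088·301.2) / 0.005522 = 0.985140/0.005522 ≈ 178.4.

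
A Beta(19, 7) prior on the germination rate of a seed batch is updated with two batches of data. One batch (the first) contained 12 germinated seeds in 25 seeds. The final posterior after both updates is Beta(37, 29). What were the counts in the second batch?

6 germinated seeds and 9 non-germinating seeds

Sequential conjugate updates are equivalent to a single update on the pooled data, so total successes = posterior α − prior α and total failures = posterior β − prior β.
Total across both batches: 37−19=18 germinated seeds, 29−7=22 non-germinating seeds.
Subtract the first batch: 18−12=6 germinated seeds and 22−13=9 non-germinating seeds.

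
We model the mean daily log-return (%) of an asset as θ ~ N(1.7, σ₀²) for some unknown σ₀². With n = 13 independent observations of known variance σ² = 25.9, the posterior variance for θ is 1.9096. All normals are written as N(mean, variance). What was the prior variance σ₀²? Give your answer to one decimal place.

For the Normal–Normal model with known σ², precisions add: τ_n = τ₀ + n/σ².
So 1/σ₀² = 1/1.9096 − 13/25.9 = 0.523670 − 0.501931 = 0.021739.
Hence σ₀² = 1/0.021739 ≈ 46.0.

σ₀² = 46.0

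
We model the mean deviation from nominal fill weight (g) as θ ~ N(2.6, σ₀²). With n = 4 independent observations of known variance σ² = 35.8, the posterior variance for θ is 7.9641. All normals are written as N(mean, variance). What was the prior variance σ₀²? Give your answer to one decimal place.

σ₀² = 72.3

Posterior precision equals prior precision plus data precision: 1/σ_n² = 1/σ₀² + n/σ².
So 1/σ₀² = 1/7.9641 − 4/35.8 = 0.125563 − 0.111732 = 0.013831.
Hence σ₀² = 1/0.013831 ≈ 72.3.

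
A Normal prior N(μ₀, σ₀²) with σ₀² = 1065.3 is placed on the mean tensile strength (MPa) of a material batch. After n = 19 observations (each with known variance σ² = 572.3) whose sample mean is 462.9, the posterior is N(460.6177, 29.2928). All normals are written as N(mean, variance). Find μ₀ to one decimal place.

The posterior mean is a precision-weighted average: μ_n = (τ₀μ₀ + τ_data·x̄)/(τ₀+τ_data), with τ₀=1/σ₀² and τ_data=n/σ².
Here τ₀ = 1/1065.3 = 0.000939 and τ_data = 19/572.3 = 0.033199, so τ_n = 0.034138.
Rearranging for μ₀: μ₀ = (μ_n·τ_n − τ_data·x̄)/τ₀ = (460.6177·0.034138 − 0.033199·462.9) / 0.000939 = 0.356750/0.000939 ≈ 379.9.

μ₀ = 379.9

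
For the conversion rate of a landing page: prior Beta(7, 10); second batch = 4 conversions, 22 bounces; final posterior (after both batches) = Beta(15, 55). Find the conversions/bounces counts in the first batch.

Sequential conjugate updates are equivalent to a single update on the pooled data, so total successes = posterior α − prior α and total failures = posterior β − prior β.
Total across both batches: 15−7=8 conversions, 55−10=45 bounces.
Subtract the second batch: 8−4=4 conversions and 45−22=23 bounces.

4 conversions and 23 bounces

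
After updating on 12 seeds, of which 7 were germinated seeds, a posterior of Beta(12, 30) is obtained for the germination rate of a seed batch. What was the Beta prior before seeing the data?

Beta(5, 25)

Beta is conjugate to the binomial likelihood: posterior = Beta(α+s, β+f).
So α = 12 − 7 = 5 and β = 30 − 5 = 25.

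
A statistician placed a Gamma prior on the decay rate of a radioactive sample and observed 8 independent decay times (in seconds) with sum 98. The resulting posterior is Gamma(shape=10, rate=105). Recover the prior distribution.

Gamma–exponential conjugacy: posterior shape = α + n, posterior rate = β + Σtᵢ.
So α = 10 − 8 = 2 and β = 105 − 98 = 7.

Gamma(shape=2, rate=7)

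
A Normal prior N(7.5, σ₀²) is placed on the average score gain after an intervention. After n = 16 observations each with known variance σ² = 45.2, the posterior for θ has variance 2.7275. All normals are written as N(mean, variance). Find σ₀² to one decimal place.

σ₀² = 79.0

For the Normal–Normal model with known σ², precisions add: τ_n = τ₀ + n/σ².
So 1/σ₀² = 1/2.7275 − 16/45.2 = 0.366636 − 0.353982 = 0.012654.
Hence σ₀² = 1/0.012654 ≈ 79.0.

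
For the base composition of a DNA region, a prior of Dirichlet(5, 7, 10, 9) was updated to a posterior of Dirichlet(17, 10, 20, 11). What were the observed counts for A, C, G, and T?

counts (12, 3, 10, 2)

For a Dirichlet(α) prior with multinomial counts c, the posterior is Dirichlet(α + c) componentwise.
Counts are posterior − prior componentwise: 17−5=12, 10−7=3, 20−10=10, 11−9=2.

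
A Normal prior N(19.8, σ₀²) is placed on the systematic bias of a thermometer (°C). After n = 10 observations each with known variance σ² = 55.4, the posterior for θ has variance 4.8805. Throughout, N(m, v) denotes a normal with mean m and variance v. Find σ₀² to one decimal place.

Posterior precision equals prior precision plus data precision: 1/σ_n² = 1/σ₀² + n/σ².
So 1/σ₀² = 1/4.8805 − 10/55.4 = 0.204897 − 0.180505 = 0.024392.
Hence σ₀² = 1/0.024392 ≈ 41.0.

σ₀² = 41.0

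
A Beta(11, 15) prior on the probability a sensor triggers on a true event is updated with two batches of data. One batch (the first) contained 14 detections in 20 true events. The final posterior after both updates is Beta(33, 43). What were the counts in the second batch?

Because Beta–binomial updating is additive in the counts, the combined data contributed (α_post−α_prior, β_post−β_prior) successes and failures.
Total across both batches: 33−11=22 detections, 43−15=28 misses.
Subtract the first batch: 22−14=8 detections and 28−6=22 misses.

8 detections and 22 misses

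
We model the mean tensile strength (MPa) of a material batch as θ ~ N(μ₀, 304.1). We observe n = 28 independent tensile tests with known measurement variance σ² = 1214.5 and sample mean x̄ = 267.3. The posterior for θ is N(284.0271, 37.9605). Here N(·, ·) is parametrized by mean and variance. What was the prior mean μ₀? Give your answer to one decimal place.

μ₀ = 401.3

The posterior mean is a precision-weighted average: μ_n = (τ₀μ₀ + τ_data·x̄)/(τ₀+τ_data), with τ₀=1/σ₀² and τ_data=n/σ².
Here τ₀ = 1/304.1 = 0.003288 and τ_data = 28/1214.5 = 0.023055, so τ_n = 0.026343.
Rearranging for μ₀: μ₀ = (μ_n·τ_n − τ_data·x̄)/τ₀ = (284.0271·0.026343 − 0.023055·267.3) / 0.003288 = 1.319524/0.003288 ≈ 401.3.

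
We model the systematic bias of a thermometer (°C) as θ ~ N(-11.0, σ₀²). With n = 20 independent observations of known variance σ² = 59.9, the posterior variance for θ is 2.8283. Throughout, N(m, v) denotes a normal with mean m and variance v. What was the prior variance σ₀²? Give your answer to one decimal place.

Posterior precision equals prior precision plus data precision: 1/σ_n² = 1/σ₀² + n/σ².
So 1/σ₀² = 1/2.8283 − 20/59.9 = 0.353569 − 0.333890 = 0.019679.
Hence σ₀² = 1/0.019679 ≈ 50.8.

σ₀² = 50.8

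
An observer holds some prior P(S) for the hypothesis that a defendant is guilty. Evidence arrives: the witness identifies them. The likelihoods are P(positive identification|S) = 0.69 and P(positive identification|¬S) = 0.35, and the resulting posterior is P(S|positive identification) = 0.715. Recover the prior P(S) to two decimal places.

P(S) = 0.56

In odds form, posterior odds = prior odds × likelihood ratio, so prior odds = posterior odds ÷ LR.
Posterior odds = 0.715/(1−0.715) = 2.5088. LR = 0.69/0.35 = 1.9714.
Prior odds = 2.5088/1.9714 = 1.2726, so P(S) = 1.2726/(1+1.2726) ≈ 0.56.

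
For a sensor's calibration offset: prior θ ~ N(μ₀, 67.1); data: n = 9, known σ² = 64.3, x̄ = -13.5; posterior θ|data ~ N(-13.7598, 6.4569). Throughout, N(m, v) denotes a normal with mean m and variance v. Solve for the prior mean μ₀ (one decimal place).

μ₀ = -16.2

The posterior mean is a precision-weighted average: μ_n = (τ₀μ₀ + τ_data·x̄)/(τ₀+τ_data), with τ₀=1/σ₀² and τ_data=n/σ².
Here τ₀ = 1/67.1 = 0.014903 and τ_data = 9/64.3 = 0.139969, so τ_n = 0.154872.
Rearranging for μ₀: μ₀ = (μ_n·τ_n − τ_data·x̄)/τ₀ = (-13.7598·0.154872 − 0.139969·-13.5) / 0.014903 = -0.241426/0.014903 ≈ -16.2.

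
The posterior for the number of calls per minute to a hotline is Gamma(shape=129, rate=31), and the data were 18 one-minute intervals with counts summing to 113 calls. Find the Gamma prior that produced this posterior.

A Gamma(α, β) prior (rate parametrization) on a Poisson rate with n observations summing to S gives posterior Gamma(α+S, β+n).
So α = 129 − 113 = 16 and β = 31 − 18 = 13.

Gamma(shape=16, rate=13)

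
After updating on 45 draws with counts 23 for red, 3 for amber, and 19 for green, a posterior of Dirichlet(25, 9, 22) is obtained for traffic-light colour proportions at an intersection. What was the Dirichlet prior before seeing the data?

Dirichlet(2, 6, 3)

For a Dirichlet(α) prior with multinomial counts c, the posterior is Dirichlet(α + c) componentwise.
Subtract each count from the matching posterior parameter: 25−23=2, 9−3=6, 22−19=3.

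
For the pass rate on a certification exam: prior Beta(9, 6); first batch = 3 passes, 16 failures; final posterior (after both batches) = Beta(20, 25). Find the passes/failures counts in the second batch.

8 passes and 3 failures

Because Beta–binomial updating is additive in the counts, the combined data contributed (α_post−α_prior, β_post−β_prior) successes and failures.
Total across both batches: 20−9=11 passes, 25−6=19 failures.
Subtract the first batch: 11−3=8 passes and 19−16=3 failures.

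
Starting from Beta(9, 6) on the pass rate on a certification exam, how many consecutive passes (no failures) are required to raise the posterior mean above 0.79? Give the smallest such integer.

After k passes and 0 failures the posterior is Beta(9+k, 6), with mean (9+k)/(9+6+k).
Set (9+k)/(15+k) > 0.79 and solve: k > (0.79·15 − 9)/(1 − 0.79) = 13.571.
The smallest integer exceeding 13.571 is 14.

k = 14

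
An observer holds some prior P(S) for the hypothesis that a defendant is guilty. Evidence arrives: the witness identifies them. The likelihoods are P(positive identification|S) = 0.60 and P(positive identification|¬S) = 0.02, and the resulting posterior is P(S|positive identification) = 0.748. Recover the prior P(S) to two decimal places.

P(S) = 0.09

Bayes' rule in odds form gives O(S|E) = O(S)·[P(E|S)/P(E|¬S)], hence O(S) = O(S|E)/LR.
Posterior odds = 0.748/(1−0.748) = 2.9683. LR = 0.60/0.02 = 30.0000.
Prior odds = 2.9683/30.0000 = 0.0989, so P(S) = 0.0989/(1+0.0989) ≈ 0.09.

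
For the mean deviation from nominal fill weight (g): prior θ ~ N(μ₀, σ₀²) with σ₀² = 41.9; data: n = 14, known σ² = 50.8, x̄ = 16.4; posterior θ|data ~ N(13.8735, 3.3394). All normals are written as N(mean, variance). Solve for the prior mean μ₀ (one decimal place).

μ₀ = -15.3

The posterior mean is a precision-weighted average: μ_n = (τ₀μ₀ + τ_data·x̄)/(τ₀+τ_data), with τ₀=1/σ₀² and τ_data=n/σ².
Here τ₀ = 1/41.9 = 0.023866 and τ_data = 14/50.8 = 0.275591, so τ_n = 0.299457.
Rearranging for μ₀: μ₀ = (μ_n·τ_n − τ_data·x̄)/τ₀ = (13.8735·0.299457 − 0.275591·16.4) / 0.023866 = -0.365176/0.023866 ≈ -15.3.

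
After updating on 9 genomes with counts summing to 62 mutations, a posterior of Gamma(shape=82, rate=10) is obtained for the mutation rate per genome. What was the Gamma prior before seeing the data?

Gamma(shape=20, rate=1)

Gamma–Poisson conjugacy: posterior shape = α + Σxᵢ, posterior rate = β + n.
So α = 82 − 62 = 20 and β = 10 − 9 = 1.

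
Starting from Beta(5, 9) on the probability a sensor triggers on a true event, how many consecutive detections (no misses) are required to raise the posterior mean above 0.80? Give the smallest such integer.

After k detections and 0 misses the posterior is Beta(5+k, 9), with mean (5+k)/(5+9+k).
Set (5+k)/(14+k) > 0.80 and solve: k > (0.80·14 − 5)/(1 − 0.80) = 31.000.
The smallest integer exceeding 31.000 is 32, and checking k=32: (37)/(46) = 0.8043 > 0.80.

k = 32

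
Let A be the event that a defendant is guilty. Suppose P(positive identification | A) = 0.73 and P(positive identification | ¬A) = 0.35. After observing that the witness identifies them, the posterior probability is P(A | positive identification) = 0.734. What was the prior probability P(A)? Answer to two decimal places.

P(A) = 0.57

In odds form, posterior odds = prior odds × likelihood ratio, so prior odds = posterior odds ÷ LR.
Posterior odds = 0.734/(1−0.734) = 2.7594. LR = 0.73/0.35 = 2.0857.
Prior odds = 2.7594/2.0857 = 1.3230, so P(A) = 1.3230/(1+1.3230) ≈ 0.57.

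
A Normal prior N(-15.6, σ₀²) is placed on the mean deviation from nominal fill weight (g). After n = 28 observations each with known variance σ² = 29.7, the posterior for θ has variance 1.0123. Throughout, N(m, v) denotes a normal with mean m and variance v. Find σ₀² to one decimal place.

For the Normal–Normal model with known σ², precisions add: τ_n = τ₀ + n/σ².
So 1/σ₀² = 1/1.0123 − 28/29.7 = 0.987849 − 0.942761 = 0.045088.
Hence σ₀² = 1/0.045088 ≈ 22.2.

σ₀² = 22.2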